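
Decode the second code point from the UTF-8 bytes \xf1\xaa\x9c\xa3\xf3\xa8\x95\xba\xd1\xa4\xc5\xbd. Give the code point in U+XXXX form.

Offset 0: leading byte 0xF1 = 11110001 → 4-byte char #1 = F1 AA 9C A3.
Offset 4: leading byte 0xF3 = 11110011 → 4-byte char #2 = F3 A8 95 BA.
Leading byte 0xF3 = 11110011 matches 11110xxx → 4-byte sequence.
Byte 1: 0xF3 = 11110011, payload 011 (3 bits).
Byte 2: 0xA8 = 10101000 (10xxxxxx ✓), payload 101000.
Byte 3: 0x95 = 10010101 (10xxxxxx ✓), payload 010101.
Byte 4: 0xBA = 10111010 (10xxxxxx ✓), payload 111010.
Concatenate: 011101000010101111010 = 0xE857A (21 bits → U+E857A).

U+E857A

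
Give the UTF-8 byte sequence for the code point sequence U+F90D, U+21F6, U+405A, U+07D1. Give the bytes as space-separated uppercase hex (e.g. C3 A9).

EF A4 8D E2 87 B6 E4 81 9A DF 91

U+F90D: 3-byte form → EF A4 8D.
U+21F6: 3-byte form → E2 87 B6.
U+405A: 3-byte form → E4 81 9A.
U+07D1: 2-byte form → DF 91.
Concatenated (11 bytes): EF A4 8D E2 87 B6 E4 81 9A DF 91.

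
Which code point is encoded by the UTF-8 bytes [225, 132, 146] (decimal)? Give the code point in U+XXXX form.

Leading byte 0xE1 = 11100001 matches 1110xxxx → 3-byte sequence.
Byte 1: 0xE1 = 11100001, payload 0001 (4 bits).
Byte 2: 0x84 = 10000100 (10xxxxxx ✓), payload 000100.
Byte 3: 0x92 = 10010010 (10xxxxxx ✓), payload 010010.
Concatenate: 0001000100010010 = 0x1112 (16 bits → U+1112).

U+1112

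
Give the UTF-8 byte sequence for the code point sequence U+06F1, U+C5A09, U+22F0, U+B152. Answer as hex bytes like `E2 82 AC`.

U+06F1: 2-byte form → DB B1.
U+C5A09: 4-byte form → F3 85 A8 89.
U+22F0: 3-byte form → E2 8B B0.
U+B152: 3-byte form → EB 85 92.
Concatenated (12 bytes): DB B1 F3 85 A8 89 E2 8B B0 EB 85 92.

DB B1 F3 85 A8 89 E2 8B B0 EB 85 92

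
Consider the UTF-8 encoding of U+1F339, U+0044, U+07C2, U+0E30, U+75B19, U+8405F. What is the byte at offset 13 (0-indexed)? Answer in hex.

0x99

U+1F339 → 4-byte form F0 9F 8C B9 at offsets 0–3.
U+0044 → 1-byte form 44 at offsets 4–4.
U+07C2 → 2-byte form DF 82 at offsets 5–6.
U+0E30 → 3-byte form E0 B8 B0 at offsets 7–9.
U+75B19 → 4-byte form F1 B5 AC 99 at offsets 10–13.
Offset 13 falls in char 5's range; it's byte 4 of F1 B5 AC 99 = 0x99.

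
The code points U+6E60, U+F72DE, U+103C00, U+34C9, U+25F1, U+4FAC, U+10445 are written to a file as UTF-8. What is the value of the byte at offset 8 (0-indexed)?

0x83

U+6E60 → 3-byte form E6 B9 A0 at offsets 0–2.
U+F72DE → 4-byte form F3 B7 8B 9E at offsets 3–6.
U+103C00 → 4-byte form F4 83 B0 80 at offsets 7–10.
Offset 8 falls in char 3's range; it's byte 2 of F4 83 B0 80 = 0x83.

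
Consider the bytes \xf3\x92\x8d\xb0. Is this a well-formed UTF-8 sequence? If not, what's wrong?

Leading byte 0xF3 = 11110011 → 4-byte form.
Continuation bytes 0x92=10010010, 0x8D=10001101, 0xB0=10110000 all match 10xxxxxx.
Decoded value 0xD2370 is ≥ 0x10000 (shortest form) and not a surrogate.

valid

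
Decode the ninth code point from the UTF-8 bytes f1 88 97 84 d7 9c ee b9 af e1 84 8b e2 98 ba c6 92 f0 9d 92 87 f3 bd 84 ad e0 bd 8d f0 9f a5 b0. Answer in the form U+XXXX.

Offset 0: leading byte 0xF1 = 11110001 → 4-byte char #1 = F1 88 97 84.
Offset 4: leading byte 0xD7 = 11010111 → 2-byte char #2 = D7 9C.
Offset 6: leading byte 0xEE = 11101110 → 3-byte char #3 = EE B9 AF.
Offset 9: leading byte 0xE1 = 11100001 → 3-byte char #4 = E1 84 8B.
Offset 12: leading byte 0xE2 = 11100010 → 3-byte char #5 = E2 98 BA.
Offset 15: leading byte 0xC6 = 11000110 → 2-byte char #6 = C6 92.
Offset 17: leading byte 0xF0 = 11110000 → 4-byte char #7 = F0 9D 92 87.
Offset 21: leading byte 0xF3 = 11110011 → 4-byte char #8 = F3 BD 84 AD.
Offset 25: leading byte 0xE0 = 11100000 → 3-byte char #9 = E0 BD 8D.
Leading byte 0xE0 = 11100000 matches 1110xxxx → 3-byte sequence.
Byte 1: 0xE0 = 11100000, payload 0000 (4 bits).
Byte 2: 0xBD = 10111101 (10xxxxxx ✓), payload 111101.
Byte 3: 0x8D = 10001101 (10xxxxxx ✓), payload 001101.
Concatenate: 0000111101001101 = 0xF4D (16 bits → U+0F4D).

U+0F4D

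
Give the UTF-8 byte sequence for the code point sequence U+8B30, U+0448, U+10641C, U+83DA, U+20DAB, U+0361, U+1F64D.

U+8B30: 3-byte form → E8 AC B0.
U+0448: 2-byte form → D1 88.
U+10641C: 4-byte form → F4 86 90 9C.
U+83DA: 3-byte form → E8 8F 9A.
U+20DAB: 4-byte form → F0 A0 B6 AB.
U+0361: 2-byte form → CD A1.
U+1F64D: 4-byte form → F0 9F 99 8D.
Concatenated (22 bytes): E8 AC B0 D1 88 F4 86 90 9C E8 8F 9A F0 A0 B6 AB CD A1 F0 9F 99 8D.

E8 AC B0 D1 88 F4 86 90 9C E8 8F 9A F0 A0 B6 AB CD A1 F0 9F 99 8D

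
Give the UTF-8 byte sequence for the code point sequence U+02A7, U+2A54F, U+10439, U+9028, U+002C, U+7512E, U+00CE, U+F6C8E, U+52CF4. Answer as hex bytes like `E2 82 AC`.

U+02A7: 2-byte form → CA A7.
U+2A54F: 4-byte form → F0 AA 95 8F.
U+10439: 4-byte form → F0 90 90 B9.
U+9028: 3-byte form → E9 80 A8.
U+002C: 1-byte form → 2C.
U+7512E: 4-byte form → F1 B5 84 AE.
U+00CE: 2-byte form → C3 8E.
U+F6C8E: 4-byte form → F3 B6 B2 8E.
U+52CF4: 4-byte form → F1 92 B3 B4.
Concatenated (28 bytes): CA A7 F0 AA 95 8F F0 90 90 B9 E9 80 A8 2C F1 B5 84 AE C3 8E F3 B6 B2 8E F1 92 B3 B4.

CA A7 F0 AA 95 8F F0 90 90 B9 E9 80 A8 2C F1 B5 84 AE C3 8E F3 B6 B2 8E F1 92 B3 B4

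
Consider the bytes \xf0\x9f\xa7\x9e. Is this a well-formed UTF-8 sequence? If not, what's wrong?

valid

Leading byte 0xF0 = 11110000 → 4-byte form.
Continuation bytes 0x9F=10011111, 0xA7=10100111, 0x9E=10011110 all match 10xxxxxx.
Decoded value 0x1F9DE is ≥ 0x10000 (shortest form) and not a surrogate.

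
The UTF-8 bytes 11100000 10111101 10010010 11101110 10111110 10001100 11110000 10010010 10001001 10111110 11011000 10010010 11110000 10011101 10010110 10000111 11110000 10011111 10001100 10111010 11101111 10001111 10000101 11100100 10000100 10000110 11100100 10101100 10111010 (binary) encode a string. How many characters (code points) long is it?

Byte at offset 0: 0xE0 = 11100000 → 3-byte char (#1). Advance 3.
Byte at offset 3: 0xEE = 11101110 → 3-byte char (#2). Advance 3.
Byte at offset 6: 0xF0 = 11110000 → 4-byte char (#3). Advance 4.
Byte at offset 10: 0xD8 = 11011000 → 2-byte char (#4). Advance 2.
Byte at offset 12: 0xF0 = 11110000 → 4-byte char (#5). Advance 4.
Byte at offset 16: 0xF0 = 11110000 → 4-byte char (#6). Advance 4.
Byte at offset 20: 0xEF = 11101111 → 3-byte char (#7). Advance 3.
Byte at offset 23: 0xE4 = 11100100 → 3-byte char (#8). Advance 3.
Byte at offset 26: 0xE4 = 11100100 → 3-byte char (#9). Advance 3.
Reached end at offset 29 after 9 code points.

9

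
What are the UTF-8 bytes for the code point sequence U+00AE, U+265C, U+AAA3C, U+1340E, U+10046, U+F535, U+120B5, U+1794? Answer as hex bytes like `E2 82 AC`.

C2 AE E2 99 9C F2 AA A8 BC F0 93 90 8E F0 90 81 86 EF 94 B5 F0 92 82 B5 E1 9E 94

U+00AE: 2-byte form → C2 AE.
U+265C: 3-byte form → E2 99 9C.
U+AAA3C: 4-byte form → F2 AA A8 BC.
U+1340E: 4-byte form → F0 93 90 8E.
U+10046: 4-byte form → F0 90 81 86.
U+F535: 3-byte form → EF 94 B5.
U+120B5: 4-byte form → F0 92 82 B5.
U+1794: 3-byte form → E1 9E 94.
Concatenated (27 bytes): C2 AE E2 99 9C F2 AA A8 BC F0 93 90 8E F0 90 81 86 EF 94 B5 F0 92 82 B5 E1 9E 94.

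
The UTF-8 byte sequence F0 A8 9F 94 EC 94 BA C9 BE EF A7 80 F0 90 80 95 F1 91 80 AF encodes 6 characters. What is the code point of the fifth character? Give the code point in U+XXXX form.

U+10015

Offset 0: leading byte 0xF0 = 11110000 → 4-byte char #1 = F0 A8 9F 94.
Offset 4: leading byte 0xEC = 11101100 → 3-byte char #2 = EC 94 BA.
Offset 7: leading byte 0xC9 = 11001001 → 2-byte char #3 = C9 BE.
Offset 9: leading byte 0xEF = 11101111 → 3-byte char #4 = EF A7 80.
Offset 12: leading byte 0xF0 = 11110000 → 4-byte char #5 = F0 90 80 95.
Leading byte 0xF0 = 11110000 matches 11110xxx → 4-byte sequence.
Byte 1: 0xF0 = 11110000, payload 000 (3 bits).
Byte 2: 0x90 = 10010000 (10xxxxxx ✓), payload 010000.
Byte 3: 0x80 = 10000000 (10xxxxxx ✓), payload 000000.
Byte 4: 0x95 = 10010101 (10xxxxxx ✓), payload 010101.
Concatenate: 000010000000000010101 = 0x10015 (21 bits → U+10015).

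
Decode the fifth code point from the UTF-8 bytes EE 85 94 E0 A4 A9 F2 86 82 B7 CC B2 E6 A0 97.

U+6817

Offset 0: leading byte 0xEE = 11101110 → 3-byte char #1 = EE 85 94.
Offset 3: leading byte 0xE0 = 11100000 → 3-byte char #2 = E0 A4 A9.
Offset 6: leading byte 0xF2 = 11110010 → 4-byte char #3 = F2 86 82 B7.
Offset 10: leading byte 0xCC = 11001100 → 2-byte char #4 = CC B2.
Offset 12: leading byte 0xE6 = 11100110 → 3-byte char #5 = E6 A0 97.
Leading byte 0xE6 = 11100110 matches 1110xxxx → 3-byte sequence.
Byte 1: 0xE6 = 11100110, payload 0110 (4 bits).
Byte 2: 0xA0 = 10100000 (10xxxxxx ✓), payload 100000.
Byte 3: 0x97 = 10010111 (10xxxxxx ✓), payload 010111.
Concatenate: 0110100000010111 = 0x6817 (16 bits → U+6817).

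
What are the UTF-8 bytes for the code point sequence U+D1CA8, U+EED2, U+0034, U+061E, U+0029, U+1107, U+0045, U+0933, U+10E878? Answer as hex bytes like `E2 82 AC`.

U+D1CA8: 4-byte form → F3 91 B2 A8.
U+EED2: 3-byte form → EE BB 92.
U+0034: 1-byte form → 34.
U+061E: 2-byte form → D8 9E.
U+0029: 1-byte form → 29.
U+1107: 3-byte form → E1 84 87.
U+0045: 1-byte form → 45.
U+0933: 3-byte form → E0 A4 B3.
U+10E878: 4-byte form → F4 8E A1 B8.
Concatenated (22 bytes): F3 91 B2 A8 EE BB 92 34 D8 9E 29 E1 84 87 45 E0 A4 B3 F4 8E A1 B8.

F3 91 B2 A8 EE BB 92 34 D8 9E 29 E1 84 87 45 E0 A4 B3 F4 8E A1 B8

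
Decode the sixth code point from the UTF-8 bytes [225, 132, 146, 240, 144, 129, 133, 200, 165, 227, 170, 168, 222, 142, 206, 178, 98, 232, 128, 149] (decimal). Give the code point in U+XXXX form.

U+03B2

Offset 0: leading byte 0xE1 = 11100001 → 3-byte char #1 = E1 84 92.
Offset 3: leading byte 0xF0 = 11110000 → 4-byte char #2 = F0 90 81 85.
Offset 7: leading byte 0xC8 = 11001000 → 2-byte char #3 = C8 A5.
Offset 9: leading byte 0xE3 = 11100011 → 3-byte char #4 = E3 AA A8.
Offset 12: leading byte 0xDE = 11011110 → 2-byte char #5 = DE 8E.
Offset 14: leading byte 0xCE = 11001110 → 2-byte char #6 = CE B2.
Leading byte 0xCE = 11001110 matches 110xxxxx → 2-byte sequence.
Byte 1: 0xCE = 11001110, payload 01110 (5 bits).
Byte 2: 0xB2 = 10110010 (10xxxxxx ✓), payload 110010.
Concatenate: 01110110010 = 0x3B2 (11 bits → U+03B2).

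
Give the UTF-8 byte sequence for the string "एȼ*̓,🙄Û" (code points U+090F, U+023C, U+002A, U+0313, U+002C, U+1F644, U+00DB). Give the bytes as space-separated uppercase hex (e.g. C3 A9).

E0 A4 8F C8 BC 2A CC 93 2C F0 9F 99 84 C3 9B

U+090F: 3-byte form → E0 A4 8F.
U+023C: 2-byte form → C8 BC.
U+002A: 1-byte form → 2A.
U+0313: 2-byte form → CC 93.
U+002C: 1-byte form → 2C.
U+1F644: 4-byte form → F0 9F 99 84.
U+00DB: 2-byte form → C3 9B.
Concatenated (15 bytes): E0 A4 8F C8 BC 2A CC 93 2C F0 9F 99 84 C3 9B.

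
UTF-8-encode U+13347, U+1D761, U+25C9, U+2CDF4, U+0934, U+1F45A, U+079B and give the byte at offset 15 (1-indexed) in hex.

0xB4

1-indexed offset 15 is 0-indexed offset 14.
U+13347 → 4-byte form F0 93 8D 87 at offsets 0–3.
U+1D761 → 4-byte form F0 9D 9D A1 at offsets 4–7.
U+25C9 → 3-byte form E2 97 89 at offsets 8–10.
U+2CDF4 → 4-byte form F0 AC B7 B4 at offsets 11–14.
Offset 14 falls in char 4's range; it's byte 4 of F0 AC B7 B4 = 0xB4.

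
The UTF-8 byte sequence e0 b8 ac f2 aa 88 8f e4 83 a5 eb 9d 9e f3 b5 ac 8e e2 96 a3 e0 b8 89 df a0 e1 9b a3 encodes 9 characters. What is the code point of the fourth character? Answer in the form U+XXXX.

U+B75E

Offset 0: leading byte 0xE0 = 11100000 → 3-byte char #1 = E0 B8 AC.
Offset 3: leading byte 0xF2 = 11110010 → 4-byte char #2 = F2 AA 88 8F.
Offset 7: leading byte 0xE4 = 11100100 → 3-byte char #3 = E4 83 A5.
Offset 10: leading byte 0xEB = 11101011 → 3-byte char #4 = EB 9D 9E.
Leading byte 0xEB = 11101011 matches 1110xxxx → 3-byte sequence.
Byte 1: 0xEB = 11101011, payload 1011 (4 bits).
Byte 2: 0x9D = 10011101 (10xxxxxx ✓), payload 011101.
Byte 3: 0x9E = 10011110 (10xxxxxx ✓), payload 011110.
Concatenate: 1011011101011110 = 0xB75E (16 bits → U+B75E).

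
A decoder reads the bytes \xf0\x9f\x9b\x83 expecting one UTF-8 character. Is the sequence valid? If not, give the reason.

Leading byte 0xF0 = 11110000 → 4-byte form.
Continuation bytes 0x9F=10011111, 0x9B=10011011, 0x83=10000011 all match 10xxxxxx.
Decoded value 0x1F6C3 is ≥ 0x10000 (shortest form) and not a surrogate.

valid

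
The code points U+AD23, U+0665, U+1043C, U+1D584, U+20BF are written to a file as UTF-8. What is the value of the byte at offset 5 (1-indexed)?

1-indexed offset 5 is 0-indexed offset 4.
U+AD23 → 3-byte form EA B4 A3 at offsets 0–2.
U+0665 → 2-byte form D9 A5 at offsets 3–4.
Offset 4 falls in char 2's range; it's byte 2 of D9 A5 = 0xA5.

0xA5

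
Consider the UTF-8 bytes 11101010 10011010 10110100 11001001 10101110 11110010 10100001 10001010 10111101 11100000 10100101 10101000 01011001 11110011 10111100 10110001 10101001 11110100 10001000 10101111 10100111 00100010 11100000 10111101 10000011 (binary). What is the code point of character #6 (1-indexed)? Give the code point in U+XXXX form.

U+FCC69

Offset 0: leading byte 0xEA = 11101010 → 3-byte char #1 = EA 9A B4.
Offset 3: leading byte 0xC9 = 11001001 → 2-byte char #2 = C9 AE.
Offset 5: leading byte 0xF2 = 11110010 → 4-byte char #3 = F2 A1 8A BD.
Offset 9: leading byte 0xE0 = 11100000 → 3-byte char #4 = E0 A5 A8.
Offset 12: leading byte 0x59 = 01011001 → 1-byte char #5 = 59.
Offset 13: leading byte 0xF3 = 11110011 → 4-byte char #6 = F3 BC B1 A9.
Leading byte 0xF3 = 11110011 matches 11110xxx → 4-byte sequence.
Byte 1: 0xF3 = 11110011, payload 011 (3 bits).
Byte 2: 0xBC = 10111100 (10xxxxxx ✓), payload 111100.
Byte 3: 0xB1 = 10110001 (10xxxxxx ✓), payload 110001.
Byte 4: 0xA9 = 10101001 (10xxxxxx ✓), payload 101001.
Concatenate: 011111100110001101001 = 0xFCC69 (21 bits → U+FCC69).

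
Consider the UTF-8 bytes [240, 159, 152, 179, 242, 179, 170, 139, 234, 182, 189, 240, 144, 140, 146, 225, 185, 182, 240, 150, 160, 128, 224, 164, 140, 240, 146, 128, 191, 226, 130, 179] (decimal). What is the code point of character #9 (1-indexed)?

U+20B3

Offset 0: leading byte 0xF0 = 11110000 → 4-byte char #1 = F0 9F 98 B3.
Offset 4: leading byte 0xF2 = 11110010 → 4-byte char #2 = F2 B3 AA 8B.
Offset 8: leading byte 0xEA = 11101010 → 3-byte char #3 = EA B6 BD.
Offset 11: leading byte 0xF0 = 11110000 → 4-byte char #4 = F0 90 8C 92.
Offset 15: leading byte 0xE1 = 11100001 → 3-byte char #5 = E1 B9 B6.
Offset 18: leading byte 0xF0 = 11110000 → 4-byte char #6 = F0 96 A0 80.
Offset 22: leading byte 0xE0 = 11100000 → 3-byte char #7 = E0 A4 8C.
Offset 25: leading byte 0xF0 = 11110000 → 4-byte char #8 = F0 92 80 BF.
Offset 29: leading byte 0xE2 = 11100010 → 3-byte char #9 = E2 82 B3.
Leading byte 0xE2 = 11100010 matches 1110xxxx → 3-byte sequence.
Byte 1: 0xE2 = 11100010, payload 0010 (4 bits).
Byte 2: 0x82 = 10000010 (10xxxxxx ✓), payload 000010.
Byte 3: 0xB3 = 10110011 (10xxxxxx ✓), payload 110011.
Concatenate: 0010000010110011 = 0x20B3 (16 bits → U+20B3).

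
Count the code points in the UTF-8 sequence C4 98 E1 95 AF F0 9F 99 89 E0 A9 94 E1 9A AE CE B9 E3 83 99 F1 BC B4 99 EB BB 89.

Byte at offset 0: 0xC4 = 11000100 → 2-byte char (#1). Advance 2.
Byte at offset 2: 0xE1 = 11100001 → 3-byte char (#2). Advance 3.
Byte at offset 5: 0xF0 = 11110000 → 4-byte char (#3). Advance 4.
Byte at offset 9: 0xE0 = 11100000 → 3-byte char (#4). Advance 3.
Byte at offset 12: 0xE1 = 11100001 → 3-byte char (#5). Advance 3.
Byte at offset 15: 0xCE = 11001110 → 2-byte char (#6). Advance 2.
Byte at offset 17: 0xE3 = 11100011 → 3-byte char (#7). Advance 3.
Byte at offset 20: 0xF1 = 11110001 → 4-byte char (#8). Advance 4.
Byte at offset 24: 0xEB = 11101011 → 3-byte char (#9). Advance 3.
Reached end at offset 27 after 9 code points.

9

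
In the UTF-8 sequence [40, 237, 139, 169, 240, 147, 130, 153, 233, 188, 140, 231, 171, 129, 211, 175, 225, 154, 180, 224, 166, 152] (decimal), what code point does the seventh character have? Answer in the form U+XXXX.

Offset 0: leading byte 0x28 = 00101000 → 1-byte char #1 = 28.
Offset 1: leading byte 0xED = 11101101 → 3-byte char #2 = ED 8B A9.
Offset 4: leading byte 0xF0 = 11110000 → 4-byte char #3 = F0 93 82 99.
Offset 8: leading byte 0xE9 = 11101001 → 3-byte char #4 = E9 BC 8C.
Offset 11: leading byte 0xE7 = 11100111 → 3-byte char #5 = E7 AB 81.
Offset 14: leading byte 0xD3 = 11010011 → 2-byte char #6 = D3 AF.
Offset 16: leading byte 0xE1 = 11100001 → 3-byte char #7 = E1 9A B4.
Leading byte 0xE1 = 11100001 matches 1110xxxx → 3-byte sequence.
Byte 1: 0xE1 = 11100001, payload 0001 (4 bits).
Byte 2: 0x9A = 10011010 (10xxxxxx ✓), payload 011010.
Byte 3: 0xB4 = 10110100 (10xxxxxx ✓), payload 110100.
Concatenate: 0001011010110100 = 0x16B4 (16 bits → U+16B4).

U+16B4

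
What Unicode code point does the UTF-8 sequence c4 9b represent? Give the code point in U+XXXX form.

U+011B

Leading byte 0xC4 = 11000100 matches 110xxxxx → 2-byte sequence.
Byte 1: 0xC4 = 11000100, payload 00100 (5 bits).
Byte 2: 0x9B = 10011011 (10xxxxxx ✓), payload 011011.
Concatenate: 00100011011 = 0x11B (11 bits → U+011B).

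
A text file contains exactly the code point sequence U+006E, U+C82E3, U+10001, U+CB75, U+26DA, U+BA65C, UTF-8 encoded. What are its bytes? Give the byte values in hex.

6E F3 88 8B A3 F0 90 80 81 EC AD B5 E2 9B 9A F2 BA 99 9C

U+006E: 1-byte form → 6E.
U+C82E3: 4-byte form → F3 88 8B A3.
U+10001: 4-byte form → F0 90 80 81.
U+CB75: 3-byte form → EC AD B5.
U+26DA: 3-byte form → E2 9B 9A.
U+BA65C: 4-byte form → F2 BA 99 9C.
Concatenated (19 bytes): 6E F3 88 8B A3 F0 90 80 81 EC AD B5 E2 9B 9A F2 BA 99 9C.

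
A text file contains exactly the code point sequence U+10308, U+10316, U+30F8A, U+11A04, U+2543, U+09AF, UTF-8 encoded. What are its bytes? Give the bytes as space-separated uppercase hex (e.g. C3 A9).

F0 90 8C 88 F0 90 8C 96 F0 B0 BE 8A F0 91 A8 84 E2 95 83 E0 A6 AF

U+10308: 4-byte form → F0 90 8C 88.
U+10316: 4-byte form → F0 90 8C 96.
U+30F8A: 4-byte form → F0 B0 BE 8A.
U+11A04: 4-byte form → F0 91 A8 84.
U+2543: 3-byte form → E2 95 83.
U+09AF: 3-byte form → E0 A6 AF.
Concatenated (22 bytes): F0 90 8C 88 F0 90 8C 96 F0 B0 BE 8A F0 91 A8 84 E2 95 83 E0 A6 AF.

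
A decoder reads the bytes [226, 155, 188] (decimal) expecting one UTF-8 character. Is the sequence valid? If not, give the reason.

Leading byte 0xE2 = 11100010 → 3-byte form.
Continuation bytes 0x9B=10011011, 0xBC=10111100 all match 10xxxxxx.
Decoded value 0x26FC is ≥ 0x800 (shortest form) and not a surrogate.

valid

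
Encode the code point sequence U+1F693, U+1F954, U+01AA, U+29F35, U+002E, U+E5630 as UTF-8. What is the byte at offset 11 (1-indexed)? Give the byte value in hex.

1-indexed offset 11 is 0-indexed offset 10.
U+1F693 → 4-byte form F0 9F 9A 93 at offsets 0–3.
U+1F954 → 4-byte form F0 9F A5 94 at offsets 4–7.
U+01AA → 2-byte form C6 AA at offsets 8–9.
U+29F35 → 4-byte form F0 A9 BC B5 at offsets 10–13.
Offset 10 falls in char 4's range; it's byte 1 of F0 A9 BC B5 = 0xF0.

0xF0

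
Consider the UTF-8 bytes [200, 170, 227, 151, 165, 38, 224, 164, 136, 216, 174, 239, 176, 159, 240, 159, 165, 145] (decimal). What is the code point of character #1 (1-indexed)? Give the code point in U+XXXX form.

U+022A

Offset 0: leading byte 0xC8 = 11001000 → 2-byte char #1 = C8 AA.
Leading byte 0xC8 = 11001000 matches 110xxxxx → 2-byte sequence.
Byte 1: 0xC8 = 11001000, payload 01000 (5 bits).
Byte 2: 0xAA = 10101010 (10xxxxxx ✓), payload 101010.
Concatenate: 01000101010 = 0x22A (11 bits → U+022A).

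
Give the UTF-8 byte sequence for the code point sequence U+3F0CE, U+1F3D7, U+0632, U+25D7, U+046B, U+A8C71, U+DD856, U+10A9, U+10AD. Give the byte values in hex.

F0 BF 83 8E F0 9F 8F 97 D8 B2 E2 97 97 D1 AB F2 A8 B1 B1 F3 9D A1 96 E1 82 A9 E1 82 AD

U+3F0CE: 4-byte form → F0 BF 83 8E.
U+1F3D7: 4-byte form → F0 9F 8F 97.
U+0632: 2-byte form → D8 B2.
U+25D7: 3-byte form → E2 97 97.
U+046B: 2-byte form → D1 AB.
U+A8C71: 4-byte form → F2 A8 B1 B1.
U+DD856: 4-byte form → F3 9D A1 96.
U+10A9: 3-byte form → E1 82 A9.
U+10AD: 3-byte form → E1 82 AD.
Concatenated (29 bytes): F0 BF 83 8E F0 9F 8F 97 D8 B2 E2 97 97 D1 AB F2 A8 B1 B1 F3 9D A1 96 E1 82 A9 E1 82 AD.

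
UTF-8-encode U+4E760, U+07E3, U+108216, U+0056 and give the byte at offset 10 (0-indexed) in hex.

0x56

U+4E760 → 4-byte form F1 8E 9D A0 at offsets 0–3.
U+07E3 → 2-byte form DF A3 at offsets 4–5.
U+108216 → 4-byte form F4 88 88 96 at offsets 6–9.
U+0056 → 1-byte form 56 at offsets 10–10.
Offset 10 falls in char 4's range; it's byte 1 of 56 = 0x56.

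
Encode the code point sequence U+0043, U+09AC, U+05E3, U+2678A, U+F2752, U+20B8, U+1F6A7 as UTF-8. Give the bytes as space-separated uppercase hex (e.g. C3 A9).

43 E0 A6 AC D7 A3 F0 A6 9E 8A F3 B2 9D 92 E2 82 B8 F0 9F 9A A7

U+0043: 1-byte form → 43.
U+09AC: 3-byte form → E0 A6 AC.
U+05E3: 2-byte form → D7 A3.
U+2678A: 4-byte form → F0 A6 9E 8A.
U+F2752: 4-byte form → F3 B2 9D 92.
U+20B8: 3-byte form → E2 82 B8.
U+1F6A7: 4-byte form → F0 9F 9A A7.
Concatenated (21 bytes): 43 E0 A6 AC D7 A3 F0 A6 9E 8A F3 B2 9D 92 E2 82 B8 F0 9F 9A A7.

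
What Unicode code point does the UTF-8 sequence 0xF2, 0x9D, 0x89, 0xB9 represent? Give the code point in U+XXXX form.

U+9D279

Leading byte 0xF2 = 11110010 matches 11110xxx → 4-byte sequence.
Byte 1: 0xF2 = 11110010, payload 010 (3 bits).
Byte 2: 0x9D = 10011101 (10xxxxxx ✓), payload 011101.
Byte 3: 0x89 = 10001001 (10xxxxxx ✓), payload 001001.
Byte 4: 0xB9 = 10111001 (10xxxxxx ✓), payload 111001.
Concatenate: 010011101001001111001 = 0x9D279 (21 bits → U+9D279).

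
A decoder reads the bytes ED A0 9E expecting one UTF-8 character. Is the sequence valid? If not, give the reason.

Structurally a 3-byte sequence; payload = 0xD81E.
But 0xD81E is in U+D800–U+DFFF, the surrogate range. Surrogates are not Unicode scalar values and are forbidden in UTF-8.

invalid (encodes a surrogate (U+D800–U+DFFF))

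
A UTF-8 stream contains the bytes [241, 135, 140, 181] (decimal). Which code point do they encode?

Leading byte 0xF1 = 11110001 matches 11110xxx → 4-byte sequence.
Byte 1: 0xF1 = 11110001, payload 001 (3 bits).
Byte 2: 0x87 = 10000111 (10xxxxxx ✓), payload 000111.
Byte 3: 0x8C = 10001100 (10xxxxxx ✓), payload 001100.
Byte 4: 0xB5 = 10110101 (10xxxxxx ✓), payload 110101.
Concatenate: 001000111001100110101 = 0x47335 (21 bits → U+47335).

U+47335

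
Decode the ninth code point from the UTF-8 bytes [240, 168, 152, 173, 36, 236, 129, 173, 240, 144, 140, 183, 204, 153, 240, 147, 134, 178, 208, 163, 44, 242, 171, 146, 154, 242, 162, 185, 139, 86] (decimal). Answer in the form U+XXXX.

U+AB49A

Offset 0: leading byte 0xF0 = 11110000 → 4-byte char #1 = F0 A8 98 AD.
Offset 4: leading byte 0x24 = 00100100 → 1-byte char #2 = 24.
Offset 5: leading byte 0xEC = 11101100 → 3-byte char #3 = EC 81 AD.
Offset 8: leading byte 0xF0 = 11110000 → 4-byte char #4 = F0 90 8C B7.
Offset 12: leading byte 0xCC = 11001100 → 2-byte char #5 = CC 99.
Offset 14: leading byte 0xF0 = 11110000 → 4-byte char #6 = F0 93 86 B2.
Offset 18: leading byte 0xD0 = 11010000 → 2-byte char #7 = D0 A3.
Offset 20: leading byte 0x2C = 00101100 → 1-byte char #8 = 2C.
Offset 21: leading byte 0xF2 = 11110010 → 4-byte char #9 = F2 AB 92 9A.
Leading byte 0xF2 = 11110010 matches 11110xxx → 4-byte sequence.
Byte 1: 0xF2 = 11110010, payload 010 (3 bits).
Byte 2: 0xAB = 10101011 (10xxxxxx ✓), payload 101011.
Byte 3: 0x92 = 10010010 (10xxxxxx ✓), payload 010010.
Byte 4: 0x9A = 10011010 (10xxxxxx ✓), payload 011010.
Concatenate: 010101011010010011010 = 0xAB49A (21 bits → U+AB49A).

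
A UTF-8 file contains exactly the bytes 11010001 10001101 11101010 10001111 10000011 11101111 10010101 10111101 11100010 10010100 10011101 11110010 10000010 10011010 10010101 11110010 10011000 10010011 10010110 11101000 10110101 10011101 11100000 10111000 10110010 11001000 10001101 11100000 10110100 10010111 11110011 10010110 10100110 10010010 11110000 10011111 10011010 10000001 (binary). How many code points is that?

12

Byte at offset 0: 0xD1 = 11010001 → 2-byte char (#1). Advance 2.
Byte at offset 2: 0xEA = 11101010 → 3-byte char (#2). Advance 3.
Byte at offset 5: 0xEF = 11101111 → 3-byte char (#3). Advance 3.
Byte at offset 8: 0xE2 = 11100010 → 3-byte char (#4). Advance 3.
Byte at offset 11: 0xF2 = 11110010 → 4-byte char (#5). Advance 4.
Byte at offset 15: 0xF2 = 11110010 → 4-byte char (#6). Advance 4.
Byte at offset 19: 0xE8 = 11101000 → 3-byte char (#7). Advance 3.
Byte at offset 22: 0xE0 = 11100000 → 3-byte char (#8). Advance 3.
Byte at offset 25: 0xC8 = 11001000 → 2-byte char (#9). Advance 2.
Byte at offset 27: 0xE0 = 11100000 → 3-byte char (#10). Advance 3.
Byte at offset 30: 0xF3 = 11110011 → 4-byte char (#11). Advance 4.
Byte at offset 34: 0xF0 = 11110000 → 4-byte char (#12). Advance 4.
Reached end at offset 38 after 12 code points.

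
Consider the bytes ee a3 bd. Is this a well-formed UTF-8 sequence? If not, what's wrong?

valid

Leading byte 0xEE = 11101110 → 3-byte form.
Continuation bytes 0xA3=10100011, 0xBD=10111101 all match 10xxxxxx.
Decoded value 0xE8FD is ≥ 0x800 (shortest form) and not a surrogate.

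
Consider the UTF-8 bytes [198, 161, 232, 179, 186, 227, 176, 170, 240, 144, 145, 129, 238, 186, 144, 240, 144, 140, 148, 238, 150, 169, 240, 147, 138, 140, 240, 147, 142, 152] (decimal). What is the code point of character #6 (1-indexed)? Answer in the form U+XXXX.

U+10314

Offset 0: leading byte 0xC6 = 11000110 → 2-byte char #1 = C6 A1.
Offset 2: leading byte 0xE8 = 11101000 → 3-byte char #2 = E8 B3 BA.
Offset 5: leading byte 0xE3 = 11100011 → 3-byte char #3 = E3 B0 AA.
Offset 8: leading byte 0xF0 = 11110000 → 4-byte char #4 = F0 90 91 81.
Offset 12: leading byte 0xEE = 11101110 → 3-byte char #5 = EE BA 90.
Offset 15: leading byte 0xF0 = 11110000 → 4-byte char #6 = F0 90 8C 94.
Leading byte 0xF0 = 11110000 matches 11110xxx → 4-byte sequence.
Byte 1: 0xF0 = 11110000, payload 000 (3 bits).
Byte 2: 0x90 = 10010000 (10xxxxxx ✓), payload 010000.
Byte 3: 0x8C = 10001100 (10xxxxxx ✓), payload 001100.
Byte 4: 0x94 = 10010100 (10xxxxxx ✓), payload 010100.
Concatenate: 000010000001100010100 = 0x10314 (21 bits → U+10314).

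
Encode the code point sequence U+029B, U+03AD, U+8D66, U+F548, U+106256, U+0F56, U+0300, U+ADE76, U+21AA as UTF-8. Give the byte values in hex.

U+029B: 2-byte form → CA 9B.
U+03AD: 2-byte form → CE AD.
U+8D66: 3-byte form → E8 B5 A6.
U+F548: 3-byte form → EF 95 88.
U+106256: 4-byte form → F4 86 89 96.
U+0F56: 3-byte form → E0 BD 96.
U+0300: 2-byte form → CC 80.
U+ADE76: 4-byte form → F2 AD B9 B6.
U+21AA: 3-byte form → E2 86 AA.
Concatenated (26 bytes): CA 9B CE AD E8 B5 A6 EF 95 88 F4 86 89 96 E0 BD 96 CC 80 F2 AD B9 B6 E2 86 AA.

CA 9B CE AD E8 B5 A6 EF 95 88 F4 86 89 96 E0 BD 96 CC 80 F2 AD B9 B6 E2 86 AA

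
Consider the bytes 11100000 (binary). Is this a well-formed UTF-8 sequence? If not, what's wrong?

Leading byte 0xE0 = 11100000 → 3-byte form, but only 1 byte is present.

invalid (sequence truncated)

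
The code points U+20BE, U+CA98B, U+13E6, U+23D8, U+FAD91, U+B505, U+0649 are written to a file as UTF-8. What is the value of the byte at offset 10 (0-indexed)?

0xE2

U+20BE → 3-byte form E2 82 BE at offsets 0–2.
U+CA98B → 4-byte form F3 8A A6 8B at offsets 3–6.
U+13E6 → 3-byte form E1 8F A6 at offsets 7–9.
U+23D8 → 3-byte form E2 8F 98 at offsets 10–12.
Offset 10 falls in char 4's range; it's byte 1 of E2 8F 98 = 0xE2.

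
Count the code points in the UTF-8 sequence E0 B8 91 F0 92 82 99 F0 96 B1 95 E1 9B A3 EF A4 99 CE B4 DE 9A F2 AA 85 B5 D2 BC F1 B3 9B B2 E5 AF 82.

Byte at offset 0: 0xE0 = 11100000 → 3-byte char (#1). Advance 3.
Byte at offset 3: 0xF0 = 11110000 → 4-byte char (#2). Advance 4.
Byte at offset 7: 0xF0 = 11110000 → 4-byte char (#3). Advance 4.
Byte at offset 11: 0xE1 = 11100001 → 3-byte char (#4). Advance 3.
Byte at offset 14: 0xEF = 11101111 → 3-byte char (#5). Advance 3.
Byte at offset 17: 0xCE = 11001110 → 2-byte char (#6). Advance 2.
Byte at offset 19: 0xDE = 11011110 → 2-byte char (#7). Advance 2.
Byte at offset 21: 0xF2 = 11110010 → 4-byte char (#8). Advance 4.
Byte at offset 25: 0xD2 = 11010010 → 2-byte char (#9). Advance 2.
Byte at offset 27: 0xF1 = 11110001 → 4-byte char (#10). Advance 4.
Byte at offset 31: 0xE5 = 11100101 → 3-byte char (#11). Advance 3.
Reached end at offset 34 after 11 code points.

11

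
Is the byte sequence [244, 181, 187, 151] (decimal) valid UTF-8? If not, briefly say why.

Leading byte 0xF4 = 11110100 → 4-byte form.
Payload = 0x135ED7, which exceeds U+10FFFF, the maximum Unicode code point. (Leading bytes F5–FF, or F4 followed by ≥ 0x90, are invalid.)

invalid (encodes a value above U+10FFFF)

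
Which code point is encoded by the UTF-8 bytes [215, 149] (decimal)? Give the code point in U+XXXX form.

U+05D5

Leading byte 0xD7 = 11010111 matches 110xxxxx → 2-byte sequence.
Byte 1: 0xD7 = 11010111, payload 10111 (5 bits).
Byte 2: 0x95 = 10010101 (10xxxxxx ✓), payload 010101.
Concatenate: 10111010101 = 0x5D5 (11 bits → U+05D5).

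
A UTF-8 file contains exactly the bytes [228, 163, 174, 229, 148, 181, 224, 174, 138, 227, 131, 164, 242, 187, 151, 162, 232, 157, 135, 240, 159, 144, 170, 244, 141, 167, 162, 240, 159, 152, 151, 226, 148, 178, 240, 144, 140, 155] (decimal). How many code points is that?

11

Byte at offset 0: 0xE4 = 11100100 → 3-byte char (#1). Advance 3.
Byte at offset 3: 0xE5 = 11100101 → 3-byte char (#2). Advance 3.
Byte at offset 6: 0xE0 = 11100000 → 3-byte char (#3). Advance 3.
Byte at offset 9: 0xE3 = 11100011 → 3-byte char (#4). Advance 3.
Byte at offset 12: 0xF2 = 11110010 → 4-byte char (#5). Advance 4.
Byte at offset 16: 0xE8 = 11101000 → 3-byte char (#6). Advance 3.
Byte at offset 19: 0xF0 = 11110000 → 4-byte char (#7). Advance 4.
Byte at offset 23: 0xF4 = 11110100 → 4-byte char (#8). Advance 4.
Byte at offset 27: 0xF0 = 11110000 → 4-byte char (#9). Advance 4.
Byte at offset 31: 0xE2 = 11100010 → 3-byte char (#10). Advance 3.
Byte at offset 34: 0xF0 = 11110000 → 4-byte char (#11). Advance 4.
Reached end at offset 38 after 11 code points.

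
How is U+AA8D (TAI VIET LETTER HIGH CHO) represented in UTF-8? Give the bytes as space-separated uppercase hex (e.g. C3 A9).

EA AA 8D

U+AA8D = 0xAA8D = 43661 decimal. In range U+0800–U+FFFF → 3-byte form: 1110xxxx 10xxxxxx 10xxxxxx.
Binary (16 bits): 1010101010001101.
Split 4+6+6: 1010 | 101010 | 001101.
Byte 1: 11101010 = 0xEA.
Byte 2: 10101010 = 0xAA.
Byte 3: 10001101 = 0x8D.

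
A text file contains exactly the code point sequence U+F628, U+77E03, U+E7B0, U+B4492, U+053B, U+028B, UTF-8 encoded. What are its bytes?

U+F628: 3-byte form → EF 98 A8.
U+77E03: 4-byte form → F1 B7 B8 83.
U+E7B0: 3-byte form → EE 9E B0.
U+B4492: 4-byte form → F2 B4 92 92.
U+053B: 2-byte form → D4 BB.
U+028B: 2-byte form → CA 8B.
Concatenated (18 bytes): EF 98 A8 F1 B7 B8 83 EE 9E B0 F2 B4 92 92 D4 BB CA 8B.

EF 98 A8 F1 B7 B8 83 EE 9E B0 F2 B4 92 92 D4 BB CA 8B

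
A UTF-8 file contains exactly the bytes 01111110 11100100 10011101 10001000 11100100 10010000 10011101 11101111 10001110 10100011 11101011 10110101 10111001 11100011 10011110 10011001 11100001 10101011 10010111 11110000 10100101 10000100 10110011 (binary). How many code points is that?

Byte at offset 0: 0x7E = 01111110 → 1-byte char (#1). Advance 1.
Byte at offset 1: 0xE4 = 11100100 → 3-byte char (#2). Advance 3.
Byte at offset 4: 0xE4 = 11100100 → 3-byte char (#3). Advance 3.
Byte at offset 7: 0xEF = 11101111 → 3-byte char (#4). Advance 3.
Byte at offset 10: 0xEB = 11101011 → 3-byte char (#5). Advance 3.
Byte at offset 13: 0xE3 = 11100011 → 3-byte char (#6). Advance 3.
Byte at offset 16: 0xE1 = 11100001 → 3-byte char (#7). Advance 3.
Byte at offset 19: 0xF0 = 11110000 → 4-byte char (#8). Advance 4.
Reached end at offset 23 after 8 code points.

8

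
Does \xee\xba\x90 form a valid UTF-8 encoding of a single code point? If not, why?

Leading byte 0xEE = 11101110 → 3-byte form.
Continuation bytes 0xBA=10111010, 0x90=10010000 all match 10xxxxxx.
Decoded value 0xEE90 is ≥ 0x800 (shortest form) and not a surrogate.

valid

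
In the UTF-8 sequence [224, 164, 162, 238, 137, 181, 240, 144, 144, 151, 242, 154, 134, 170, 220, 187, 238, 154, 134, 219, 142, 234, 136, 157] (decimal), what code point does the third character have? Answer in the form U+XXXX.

U+10417

Offset 0: leading byte 0xE0 = 11100000 → 3-byte char #1 = E0 A4 A2.
Offset 3: leading byte 0xEE = 11101110 → 3-byte char #2 = EE 89 B5.
Offset 6: leading byte 0xF0 = 11110000 → 4-byte char #3 = F0 90 90 97.
Leading byte 0xF0 = 11110000 matches 11110xxx → 4-byte sequence.
Byte 1: 0xF0 = 11110000, payload 000 (3 bits).
Byte 2: 0x90 = 10010000 (10xxxxxx ✓), payload 010000.
Byte 3: 0x90 = 10010000 (10xxxxxx ✓), payload 010000.
Byte 4: 0x97 = 10010111 (10xxxxxx ✓), payload 010111.
Concatenate: 000010000010000010111 = 0x10417 (21 bits → U+10417).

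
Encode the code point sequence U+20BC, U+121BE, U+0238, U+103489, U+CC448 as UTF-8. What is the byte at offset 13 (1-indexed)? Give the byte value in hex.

0x89

1-indexed offset 13 is 0-indexed offset 12.
U+20BC → 3-byte form E2 82 BC at offsets 0–2.
U+121BE → 4-byte form F0 92 86 BE at offsets 3–6.
U+0238 → 2-byte form C8 B8 at offsets 7–8.
U+103489 → 4-byte form F4 83 92 89 at offsets 9–12.
Offset 12 falls in char 4's range; it's byte 4 of F4 83 92 89 = 0x89.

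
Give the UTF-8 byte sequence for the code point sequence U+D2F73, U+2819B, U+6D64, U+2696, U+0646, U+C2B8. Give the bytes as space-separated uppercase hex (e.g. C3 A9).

F3 92 BD B3 F0 A8 86 9B E6 B5 A4 E2 9A 96 D9 86 EC 8A B8

U+D2F73: 4-byte form → F3 92 BD B3.
U+2819B: 4-byte form → F0 A8 86 9B.
U+6D64: 3-byte form → E6 B5 A4.
U+2696: 3-byte form → E2 9A 96.
U+0646: 2-byte form → D9 86.
U+C2B8: 3-byte form → EC 8A B8.
Concatenated (19 bytes): F3 92 BD B3 F0 A8 86 9B E6 B5 A4 E2 9A 96 D9 86 EC 8A B8.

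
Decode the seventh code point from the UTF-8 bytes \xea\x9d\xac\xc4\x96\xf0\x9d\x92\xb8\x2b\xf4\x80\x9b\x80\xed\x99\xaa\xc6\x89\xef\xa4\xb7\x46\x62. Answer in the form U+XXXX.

Offset 0: leading byte 0xEA = 11101010 → 3-byte char #1 = EA 9D AC.
Offset 3: leading byte 0xC4 = 11000100 → 2-byte char #2 = C4 96.
Offset 5: leading byte 0xF0 = 11110000 → 4-byte char #3 = F0 9D 92 B8.
Offset 9: leading byte 0x2B = 00101011 → 1-byte char #4 = 2B.
Offset 10: leading byte 0xF4 = 11110100 → 4-byte char #5 = F4 80 9B 80.
Offset 14: leading byte 0xED = 11101101 → 3-byte char #6 = ED 99 AA.
Offset 17: leading byte 0xC6 = 11000110 → 2-byte char #7 = C6 89.
Leading byte 0xC6 = 11000110 matches 110xxxxx → 2-byte sequence.
Byte 1: 0xC6 = 11000110, payload 00110 (5 bits).
Byte 2: 0x89 = 10001001 (10xxxxxx ✓), payload 001001.
Concatenate: 00110001001 = 0x189 (11 bits → U+0189).

U+0189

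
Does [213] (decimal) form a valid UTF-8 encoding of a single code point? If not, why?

Leading byte 0xD5 = 11010101 → 2-byte form, but only 1 byte is present.

invalid (sequence truncated)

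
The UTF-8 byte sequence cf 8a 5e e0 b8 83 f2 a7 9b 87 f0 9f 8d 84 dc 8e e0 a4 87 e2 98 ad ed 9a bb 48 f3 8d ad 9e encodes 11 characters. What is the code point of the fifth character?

Offset 0: leading byte 0xCF = 11001111 → 2-byte char #1 = CF 8A.
Offset 2: leading byte 0x5E = 01011110 → 1-byte char #2 = 5E.
Offset 3: leading byte 0xE0 = 11100000 → 3-byte char #3 = E0 B8 83.
Offset 6: leading byte 0xF2 = 11110010 → 4-byte char #4 = F2 A7 9B 87.
Offset 10: leading byte 0xF0 = 11110000 → 4-byte char #5 = F0 9F 8D 84.
Leading byte 0xF0 = 11110000 matches 11110xxx → 4-byte sequence.
Byte 1: 0xF0 = 11110000, payload 000 (3 bits).
Byte 2: 0x9F = 10011111 (10xxxxxx ✓), payload 011111.
Byte 3: 0x8D = 10001101 (10xxxxxx ✓), payload 001101.
Byte 4: 0x84 = 10000100 (10xxxxxx ✓), payload 000100.
Concatenate: 000011111001101000100 = 0x1F344 (21 bits → U+1F344).

U+1F344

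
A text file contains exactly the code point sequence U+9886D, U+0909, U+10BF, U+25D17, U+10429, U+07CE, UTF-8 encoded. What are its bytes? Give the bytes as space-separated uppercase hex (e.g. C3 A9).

F2 98 A1 AD E0 A4 89 E1 82 BF F0 A5 B4 97 F0 90 90 A9 DF 8E

U+9886D: 4-byte form → F2 98 A1 AD.
U+0909: 3-byte form → E0 A4 89.
U+10BF: 3-byte form → E1 82 BF.
U+25D17: 4-byte form → F0 A5 B4 97.
U+10429: 4-byte form → F0 90 90 A9.
U+07CE: 2-byte form → DF 8E.
Concatenated (20 bytes): F2 98 A1 AD E0 A4 89 E1 82 BF F0 A5 B4 97 F0 90 90 A9 DF 8E.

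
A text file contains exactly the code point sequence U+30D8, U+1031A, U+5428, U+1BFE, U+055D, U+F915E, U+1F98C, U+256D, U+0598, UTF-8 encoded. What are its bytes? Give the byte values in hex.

E3 83 98 F0 90 8C 9A E5 90 A8 E1 AF BE D5 9D F3 B9 85 9E F0 9F A6 8C E2 95 AD D6 98

U+30D8: 3-byte form → E3 83 98.
U+1031A: 4-byte form → F0 90 8C 9A.
U+5428: 3-byte form → E5 90 A8.
U+1BFE: 3-byte form → E1 AF BE.
U+055D: 2-byte form → D5 9D.
U+F915E: 4-byte form → F3 B9 85 9E.
U+1F98C: 4-byte form → F0 9F A6 8C.
U+256D: 3-byte form → E2 95 AD.
U+0598: 2-byte form → D6 98.
Concatenated (28 bytes): E3 83 98 F0 90 8C 9A E5 90 A8 E1 AF BE D5 9D F3 B9 85 9E F0 9F A6 8C E2 95 AD D6 98.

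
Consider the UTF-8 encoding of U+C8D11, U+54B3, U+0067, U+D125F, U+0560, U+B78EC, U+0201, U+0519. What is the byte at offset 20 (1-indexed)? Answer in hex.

1-indexed offset 20 is 0-indexed offset 19.
U+C8D11 → 4-byte form F3 88 B4 91 at offsets 0–3.
U+54B3 → 3-byte form E5 92 B3 at offsets 4–6.
U+0067 → 1-byte form 67 at offsets 7–7.
U+D125F → 4-byte form F3 91 89 9F at offsets 8–11.
U+0560 → 2-byte form D5 A0 at offsets 12–13.
U+B78EC → 4-byte form F2 B7 A3 AC at offsets 14–17.
U+0201 → 2-byte form C8 81 at offsets 18–19.
Offset 19 falls in char 7's range; it's byte 2 of C8 81 = 0x81.

0x81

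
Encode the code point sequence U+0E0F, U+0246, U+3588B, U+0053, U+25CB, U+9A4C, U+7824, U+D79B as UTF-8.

U+0E0F: 3-byte form → E0 B8 8F.
U+0246: 2-byte form → C9 86.
U+3588B: 4-byte form → F0 B5 A2 8B.
U+0053: 1-byte form → 53.
U+25CB: 3-byte form → E2 97 8B.
U+9A4C: 3-byte form → E9 A9 8C.
U+7824: 3-byte form → E7 A0 A4.
U+D79B: 3-byte form → ED 9E 9B.
Concatenated (22 bytes): E0 B8 8F C9 86 F0 B5 A2 8B 53 E2 97 8B E9 A9 8C E7 A0 A4 ED 9E 9B.

E0 B8 8F C9 86 F0 B5 A2 8B 53 E2 97 8B E9 A9 8C E7 A0 A4 ED 9E 9B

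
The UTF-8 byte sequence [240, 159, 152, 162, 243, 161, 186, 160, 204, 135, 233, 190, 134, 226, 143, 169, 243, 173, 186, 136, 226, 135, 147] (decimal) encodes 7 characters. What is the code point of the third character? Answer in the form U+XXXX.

Offset 0: leading byte 0xF0 = 11110000 → 4-byte char #1 = F0 9F 98 A2.
Offset 4: leading byte 0xF3 = 11110011 → 4-byte char #2 = F3 A1 BA A0.
Offset 8: leading byte 0xCC = 11001100 → 2-byte char #3 = CC 87.
Leading byte 0xCC = 11001100 matches 110xxxxx → 2-byte sequence.
Byte 1: 0xCC = 11001100, payload 01100 (5 bits).
Byte 2: 0x87 = 10000111 (10xxxxxx ✓), payload 000111.
Concatenate: 01100000111 = 0x307 (11 bits → U+0307).

U+0307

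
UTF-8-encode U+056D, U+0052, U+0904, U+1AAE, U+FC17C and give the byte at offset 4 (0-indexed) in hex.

0xA4

U+056D → 2-byte form D5 AD at offsets 0–1.
U+0052 → 1-byte form 52 at offsets 2–2.
U+0904 → 3-byte form E0 A4 84 at offsets 3–5.
Offset 4 falls in char 3's range; it's byte 2 of E0 A4 84 = 0xA4.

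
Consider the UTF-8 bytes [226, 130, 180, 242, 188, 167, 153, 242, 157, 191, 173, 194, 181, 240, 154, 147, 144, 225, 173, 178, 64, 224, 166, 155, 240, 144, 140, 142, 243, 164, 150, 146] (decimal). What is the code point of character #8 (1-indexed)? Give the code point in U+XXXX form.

U+099B

Offset 0: leading byte 0xE2 = 11100010 → 3-byte char #1 = E2 82 B4.
Offset 3: leading byte 0xF2 = 11110010 → 4-byte char #2 = F2 BC A7 99.
Offset 7: leading byte 0xF2 = 11110010 → 4-byte char #3 = F2 9D BF AD.
Offset 11: leading byte 0xC2 = 11000010 → 2-byte char #4 = C2 B5.
Offset 13: leading byte 0xF0 = 11110000 → 4-byte char #5 = F0 9A 93 90.
Offset 17: leading byte 0xE1 = 11100001 → 3-byte char #6 = E1 AD B2.
Offset 20: leading byte 0x40 = 01000000 → 1-byte char #7 = 40.
Offset 21: leading byte 0xE0 = 11100000 → 3-byte char #8 = E0 A6 9B.
Leading byte 0xE0 = 11100000 matches 1110xxxx → 3-byte sequence.
Byte 1: 0xE0 = 11100000, payload 0000 (4 bits).
Byte 2: 0xA6 = 10100110 (10xxxxxx ✓), payload 100110.
Byte 3: 0x9B = 10011011 (10xxxxxx ✓), payload 011011.
Concatenate: 0000100110011011 = 0x99B (16 bits → U+099B).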